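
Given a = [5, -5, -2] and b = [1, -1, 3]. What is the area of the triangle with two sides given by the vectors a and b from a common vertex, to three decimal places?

12.021

i: (-5)·3 - (-2)·(-1) = -15 - 2 = -17
j: (-2)·1 - 5·3 = -2 - 15 = -17
k: 5·(-1) - (-5)·1 = -5 - (-5) = 0
a × b = (-17, -17, 0)
|a × b| = √((-17)² + (-17)² + 0²) = √578 ≈ 24.0416
area = ½ · 24.0416 ≈ 12.021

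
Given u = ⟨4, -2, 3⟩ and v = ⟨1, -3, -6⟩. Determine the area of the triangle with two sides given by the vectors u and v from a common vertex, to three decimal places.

17.819

i: (-2)·(-6) - 3·(-3) = 12 - (-9) = 21
j: 3·1 - 4·(-6) = 3 - (-24) = 27
k: 4·(-3) - (-2)·1 = -12 - (-2) = -10
u × v = (21, 27, -10)
|u × v| = √(21² + 27² + (-10)²) = √1270 ≈ 35.6371
area = ½ · 35.6371 ≈ 17.819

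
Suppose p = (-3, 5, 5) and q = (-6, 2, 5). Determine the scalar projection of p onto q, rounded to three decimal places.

p · q = (-3)·(-6) + 5·2 + 5·5 = 18 + 10 + 25 = 53
|q| = √(36 + 4 + 25) = √65 ≈ 8.0623
comp_q p = 53 / √65 ≈ 6.574

6.574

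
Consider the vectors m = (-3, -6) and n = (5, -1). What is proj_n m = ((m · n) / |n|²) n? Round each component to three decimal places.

m · n = (-3)·5 + (-6)·(-1) = -15 + 6 = -9
|n|² = 25 + 1 = 26
proj_n m = (-9/26) · (5, -1) ≈ (-1.731, 0.346)

(-1.731, 0.346)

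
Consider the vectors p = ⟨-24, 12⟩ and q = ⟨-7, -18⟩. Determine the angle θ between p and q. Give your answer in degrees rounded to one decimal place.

p · q = (-24)·(-7) + 12·(-18) = 168 - 216 = -48
|p|² = 576 + 144 = 720,  |p| = √720 ≈ 26.832816
|q|² = 49 + 324 = 373,  |q| = √373 ≈ 19.313208
cos θ = -48 / (26.832816 · 19.313208) ≈ -0.09262
θ = arccos(-0.09262) ≈ 95.3°

95.3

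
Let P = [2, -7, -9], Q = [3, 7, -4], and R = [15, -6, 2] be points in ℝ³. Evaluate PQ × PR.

(149, 54, -181)

PQ = (1, 14, 5)
PR = (13, 1, 11)
i: 14·11 - 5·1 = 154 - 5 = 149
j: 5·13 - 1·11 = 65 - 11 = 54
k: 1·1 - 14·13 = 1 - 182 = -181
PQ × PR = (149, 54, -181)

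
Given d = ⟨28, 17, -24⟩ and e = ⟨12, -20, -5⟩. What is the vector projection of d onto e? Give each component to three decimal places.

(2.446, -4.077, -1.019)

d · e = 28·12 + 17·(-20) + (-24)·(-5) = 336 - 340 + 120 = 116
|e|² = 144 + 400 + 25 = 569
proj_e d = (116/569) · (12, -20, -5) ≈ (2.446, -4.077, -1.019)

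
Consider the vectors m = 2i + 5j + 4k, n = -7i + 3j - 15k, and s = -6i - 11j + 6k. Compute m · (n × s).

746

n × s:
i: 3·6 - (-15)·(-11) = 18 - 165 = -147
j: (-15)·(-6) - (-7)·6 = 90 - (-42) = 132
k: (-7)·(-11) - 3·(-6) = 77 - (-18) = 95
n × s = (-147, 132, 95)
m · (n × s) = 2·(-147) + 5·132 + 4·95 = -294 + 660 + 380 = 746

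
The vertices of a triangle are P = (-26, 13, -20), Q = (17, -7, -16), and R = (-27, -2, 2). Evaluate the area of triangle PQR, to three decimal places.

610.149

PQ = (43, -20, 4),  PR = (-1, -15, 22)
i: (-20)·22 - 4·(-15) = -440 - (-60) = -380
j: 4·(-1) - 43·22 = -4 - 946 = -950
k: 43·(-15) - (-20)·(-1) = -645 - 20 = -665
PQ × PR = (-380, -950, -665)
|PQ × PR| = √1489125 ≈ 1220.2971
area = ½ · 1220.2971 ≈ 610.149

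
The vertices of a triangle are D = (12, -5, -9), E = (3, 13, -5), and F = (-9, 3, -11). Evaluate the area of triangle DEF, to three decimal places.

DE = (-9, 18, 4),  DF = (-21, 8, -2)
i: 18·(-2) - 4·8 = -36 - 32 = -68
j: 4·(-21) - (-9)·(-2) = -84 - 18 = -102
k: (-9)·8 - 18·(-21) = -72 - (-378) = 306
DE × DF = (-68, -102, 306)
|DE × DF| = √108664 ≈ 329.6422
area = ½ · 329.6422 ≈ 164.821

164.821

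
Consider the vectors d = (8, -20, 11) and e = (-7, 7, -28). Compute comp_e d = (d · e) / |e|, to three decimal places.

d · e = 8·(-7) + (-20)·7 + 11·(-28) = -56 - 140 - 308 = -504
|e| = √(49 + 49 + 784) = √882 ≈ 29.6985
comp_e d = -504 / √882 ≈ -16.971

-16.971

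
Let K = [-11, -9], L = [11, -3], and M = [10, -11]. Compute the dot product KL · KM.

450

KL = L − K = (22, 6)
KM = M − K = (21, -2)
KL · KM = 22·21 + 6·(-2) = 462 - 12 = 450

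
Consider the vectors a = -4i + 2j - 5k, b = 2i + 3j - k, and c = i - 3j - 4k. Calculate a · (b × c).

119

b × c:
i: 3·(-4) - (-1)·(-3) = -12 - 3 = -15
j: (-1)·1 - 2·(-4) = -1 - (-8) = 7
k: 2·(-3) - 3·1 = -6 - 3 = -9
b × c = (-15, 7, -9)
a · (b × c) = (-4)·(-15) + 2·7 + (-5)·(-9) = 60 + 14 + 45 = 119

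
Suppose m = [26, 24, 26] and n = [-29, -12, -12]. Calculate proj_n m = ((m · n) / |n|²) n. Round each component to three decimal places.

(34.779, 14.391, 14.391)

m · n = 26·(-29) + 24·(-12) + 26·(-12) = -754 - 288 - 312 = -1354
|n|² = 841 + 144 + 144 = 1129
proj_n m = (-1354/1129) · (-29, -12, -12) ≈ (34.779, 14.391, 14.391)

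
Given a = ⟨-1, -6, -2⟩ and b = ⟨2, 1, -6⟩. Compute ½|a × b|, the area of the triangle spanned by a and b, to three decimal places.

i: (-6)·(-6) - (-2)·1 = 36 - (-2) = 38
j: (-2)·2 - (-1)·(-6) = -4 - 6 = -10
k: (-1)·1 - (-6)·2 = -1 - (-12) = 11
a × b = (38, -10, 11)
|a × b| = √(38² + (-10)² + 11²) = √1665 ≈ 40.8044
area = ½ · 40.8044 ≈ 20.402

20.402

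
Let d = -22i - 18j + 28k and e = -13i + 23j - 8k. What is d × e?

i: (-18)·(-8) - 28·23 = 144 - 644 = -500
j: 28·(-13) - (-22)·(-8) = -364 - 176 = -540
k: (-22)·23 - (-18)·(-13) = -506 - 234 = -740
d × e = (-500, -540, -740)

(-500, -540, -740)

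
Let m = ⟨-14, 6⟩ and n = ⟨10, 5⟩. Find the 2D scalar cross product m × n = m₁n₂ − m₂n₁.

(-14)·5 - 6·10 = -70 - 60 = -130

-130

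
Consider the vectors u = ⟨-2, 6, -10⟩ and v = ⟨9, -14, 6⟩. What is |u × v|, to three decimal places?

i: 6·6 - (-10)·(-14) = 36 - 140 = -104
j: (-10)·9 - (-2)·6 = -90 - (-12) = -78
k: (-2)·(-14) - 6·9 = 28 - 54 = -26
u × v = (-104, -78, -26)
|u × v| = √((-104)² + (-78)² + (-26)²) = √17576 ≈ 132.5745

132.575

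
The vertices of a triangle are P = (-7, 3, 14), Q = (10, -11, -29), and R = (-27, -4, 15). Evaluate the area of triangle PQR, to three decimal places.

492.208

PQ = (17, -14, -43),  PR = (-20, -7, 1)
i: (-14)·1 - (-43)·(-7) = -14 - 301 = -315
j: (-43)·(-20) - 17·1 = 860 - 17 = 843
k: 17·(-7) - (-14)·(-20) = -119 - 280 = -399
PQ × PR = (-315, 843, -399)
|PQ × PR| = √969075 ≈ 984.4161
area = ½ · 984.4161 ≈ 492.208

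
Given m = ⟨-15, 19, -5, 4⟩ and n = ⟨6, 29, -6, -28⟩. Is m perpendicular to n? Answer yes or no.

no

m · n = (-15)·6 + 19·29 + (-5)·(-6) + 4·(-28) = -90 + 551 + 30 - 112 = 379
Nonzero, so the vectors are not orthogonal.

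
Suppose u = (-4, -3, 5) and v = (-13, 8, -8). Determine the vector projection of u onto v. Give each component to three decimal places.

(0.525, -0.323, 0.323)

u · v = (-4)·(-13) + (-3)·8 + 5·(-8) = 52 - 24 - 40 = -12
|v|² = 169 + 64 + 64 = 297
proj_v u = (-12/297) · (-13, 8, -8) ≈ (0.525, -0.323, 0.323)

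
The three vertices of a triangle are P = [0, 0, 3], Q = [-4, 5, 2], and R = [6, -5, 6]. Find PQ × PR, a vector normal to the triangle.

PQ = (-4, 5, -1)
PR = (6, -5, 3)
i: 5·3 - (-1)·(-5) = 15 - 5 = 10
j: (-1)·6 - (-4)·3 = -6 - (-12) = 6
k: (-4)·(-5) - 5·6 = 20 - 30 = -10
PQ × PR = (10, 6, -10)

(10, 6, -10)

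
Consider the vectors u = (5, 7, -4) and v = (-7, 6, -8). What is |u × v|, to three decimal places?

109.037

i: 7·(-8) - (-4)·6 = -56 - (-24) = -32
j: (-4)·(-7) - 5·(-8) = 28 - (-40) = 68
k: 5·6 - 7·(-7) = 30 - (-49) = 79
u × v = (-32, 68, 79)
|u × v| = √((-32)² + 68² + 79²) = √11889 ≈ 109.0367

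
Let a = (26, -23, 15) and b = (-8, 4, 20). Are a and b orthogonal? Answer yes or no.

yes

a · b = 26·(-8) + (-23)·4 + 15·20 = -208 - 92 + 300 = 0
Zero, so the vectors are orthogonal.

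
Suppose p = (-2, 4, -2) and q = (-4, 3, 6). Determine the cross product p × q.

i: 4·6 - (-2)·3 = 24 - (-6) = 30
j: (-2)·(-4) - (-2)·6 = 8 - (-12) = 20
k: (-2)·3 - 4·(-4) = -6 - (-16) = 10
p × q = (30, 20, 10)

(30, 20, 10)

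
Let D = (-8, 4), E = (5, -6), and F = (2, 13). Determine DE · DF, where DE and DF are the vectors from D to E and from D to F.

40

DE = E − D = (13, -10)
DF = F − D = (10, 9)
DE · DF = 13·10 + (-10)·9 = 130 - 90 = 40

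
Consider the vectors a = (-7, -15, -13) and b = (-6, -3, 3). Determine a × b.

i: (-15)·3 - (-13)·(-3) = -45 - 39 = -84
j: (-13)·(-6) - (-7)·3 = 78 - (-21) = 99
k: (-7)·(-3) - (-15)·(-6) = 21 - 90 = -69
a × b = (-84, 99, -69)

(-84, 99, -69)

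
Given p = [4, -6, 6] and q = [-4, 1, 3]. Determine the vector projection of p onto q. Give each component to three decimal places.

(0.615, -0.154, -0.462)

p · q = 4·(-4) + (-6)·1 + 6·3 = -16 - 6 + 18 = -4
|q|² = 16 + 1 + 9 = 26
proj_q p = (-4/26) · (-4, 1, 3) ≈ (0.615, -0.154, -0.462)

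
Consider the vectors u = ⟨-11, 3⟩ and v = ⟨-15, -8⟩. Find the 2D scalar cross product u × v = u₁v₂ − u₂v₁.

133

(-11)·(-8) - 3·(-15) = 88 - (-45) = 133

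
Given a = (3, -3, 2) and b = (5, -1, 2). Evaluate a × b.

(-4, 4, 12)

i: (-3)·2 - 2·(-1) = -6 - (-2) = -4
j: 2·5 - 3·2 = 10 - 6 = 4
k: 3·(-1) - (-3)·5 = -3 - (-15) = 12
a × b = (-4, 4, 12)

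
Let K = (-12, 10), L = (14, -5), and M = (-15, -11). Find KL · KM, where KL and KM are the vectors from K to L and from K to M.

237

KL = L − K = (26, -15)
KM = M − K = (-3, -21)
KL · KM = 26·(-3) + (-15)·(-21) = -78 + 315 = 237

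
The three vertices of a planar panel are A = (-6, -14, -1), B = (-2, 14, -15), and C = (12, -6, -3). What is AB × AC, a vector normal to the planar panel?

(56, -244, -472)

AB = (4, 28, -14)
AC = (18, 8, -2)
i: 28·(-2) - (-14)·8 = -56 - (-112) = 56
j: (-14)·18 - 4·(-2) = -252 - (-8) = -244
k: 4·8 - 28·18 = 32 - 504 = -472
AB × AC = (56, -244, -472)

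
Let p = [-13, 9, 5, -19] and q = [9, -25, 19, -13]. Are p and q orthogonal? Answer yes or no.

yes

p · q = (-13)·9 + 9·(-25) + 5·19 + (-19)·(-13) = -117 - 225 + 95 + 247 = 0
Zero, so the vectors are orthogonal.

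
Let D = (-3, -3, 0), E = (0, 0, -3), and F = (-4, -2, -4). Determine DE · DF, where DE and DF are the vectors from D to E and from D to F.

12

DE = E − D = (3, 3, -3)
DF = F − D = (-1, 1, -4)
DE · DF = 3·(-1) + 3·1 + (-3)·(-4) = -3 + 3 + 12 = 12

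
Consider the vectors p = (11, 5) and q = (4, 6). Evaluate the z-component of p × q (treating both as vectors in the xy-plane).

11·6 - 5·4 = 66 - 20 = 46

46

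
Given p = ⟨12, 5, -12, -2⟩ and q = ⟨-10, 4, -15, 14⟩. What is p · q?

p · q = 12·(-10) + 5·4 + (-12)·(-15) + (-2)·14 = -120 + 20 + 180 - 28 = 52

52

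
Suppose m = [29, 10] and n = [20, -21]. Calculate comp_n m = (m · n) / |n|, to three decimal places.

12.759

m · n = 29·20 + 10·(-21) = 580 - 210 = 370
|n| = √(400 + 441) = √841 ≈ 29.0000
comp_n m = 370 / √841 ≈ 12.759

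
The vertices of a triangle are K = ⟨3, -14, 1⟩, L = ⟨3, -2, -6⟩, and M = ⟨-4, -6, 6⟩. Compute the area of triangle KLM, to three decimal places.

75.685

KL = (0, 12, -7),  KM = (-7, 8, 5)
i: 12·5 - (-7)·8 = 60 - (-56) = 116
j: (-7)·(-7) - 0·5 = 49 - 0 = 49
k: 0·8 - 12·(-7) = 0 - (-84) = 84
KL × KM = (116, 49, 84)
|KL × KM| = √22913 ≈ 151.3704
area = ½ · 151.3704 ≈ 75.685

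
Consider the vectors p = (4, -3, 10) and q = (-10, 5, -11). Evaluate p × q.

(-17, -56, -10)

i: (-3)·(-11) - 10·5 = 33 - 50 = -17
j: 10·(-10) - 4·(-11) = -100 - (-44) = -56
k: 4·5 - (-3)·(-10) = 20 - 30 = -10
p × q = (-17, -56, -10)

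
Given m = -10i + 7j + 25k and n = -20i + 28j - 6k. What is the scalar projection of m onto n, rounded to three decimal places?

7.043

m · n = (-10)·(-20) + 7·28 + 25·(-6) = 200 + 196 - 150 = 246
|n| = √(400 + 784 + 36) = √1220 ≈ 34.9285
comp_n m = 246 / √1220 ≈ 7.043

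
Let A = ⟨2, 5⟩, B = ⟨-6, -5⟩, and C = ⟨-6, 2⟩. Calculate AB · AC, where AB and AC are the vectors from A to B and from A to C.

AB = B − A = (-8, -10)
AC = C − A = (-8, -3)
AB · AC = (-8)·(-8) + (-10)·(-3) = 64 + 30 = 94

94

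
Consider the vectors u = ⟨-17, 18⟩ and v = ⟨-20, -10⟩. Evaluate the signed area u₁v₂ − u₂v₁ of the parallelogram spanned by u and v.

530

(-17)·(-10) - 18·(-20) = 170 - (-360) = 530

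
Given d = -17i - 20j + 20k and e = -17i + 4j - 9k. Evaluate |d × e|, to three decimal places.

i: (-20)·(-9) - 20·4 = 180 - 80 = 100
j: 20·(-17) - (-17)·(-9) = -340 - 153 = -493
k: (-17)·4 - (-20)·(-17) = -68 - 340 = -408
d × e = (100, -493, -408)
|d × e| = √(100² + (-493)² + (-408)²) = √419513 ≈ 647.6982

647.698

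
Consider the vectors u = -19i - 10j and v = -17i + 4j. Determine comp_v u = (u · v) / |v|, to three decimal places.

16.205

u · v = (-19)·(-17) + (-10)·4 = 323 - 40 = 283
|v| = √(289 + 16) = √305 ≈ 17.4642
comp_v u = 283 / √305 ≈ 16.205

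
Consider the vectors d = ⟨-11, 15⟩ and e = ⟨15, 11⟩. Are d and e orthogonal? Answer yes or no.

d · e = (-11)·15 + 15·11 = -165 + 165 = 0
Zero, so the vectors are orthogonal.

yes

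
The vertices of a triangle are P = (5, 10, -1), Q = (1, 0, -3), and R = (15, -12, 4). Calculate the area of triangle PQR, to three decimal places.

PQ = (-4, -10, -2),  PR = (10, -22, 5)
i: (-10)·5 - (-2)·(-22) = -50 - 44 = -94
j: (-2)·10 - (-4)·5 = -20 - (-20) = 0
k: (-4)·(-22) - (-10)·10 = 88 - (-100) = 188
PQ × PR = (-94, 0, 188)
|PQ × PR| = √44180 ≈ 210.1904
area = ½ · 210.1904 ≈ 105.095

105.095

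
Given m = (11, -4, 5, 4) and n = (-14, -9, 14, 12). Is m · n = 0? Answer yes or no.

yes

m · n = 11·(-14) + (-4)·(-9) + 5·14 + 4·12 = -154 + 36 + 70 + 48 = 0
Zero, so the vectors are orthogonal.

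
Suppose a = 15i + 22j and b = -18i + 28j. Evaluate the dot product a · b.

346

a · b = 15·(-18) + 22·28 = -270 + 616 = 346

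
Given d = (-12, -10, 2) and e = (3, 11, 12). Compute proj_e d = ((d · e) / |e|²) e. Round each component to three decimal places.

(-1.336, -4.898, -5.343)

d · e = (-12)·3 + (-10)·11 + 2·12 = -36 - 110 + 24 = -122
|e|² = 9 + 121 + 144 = 274
proj_e d = (-122/274) · (3, 11, 12) ≈ (-1.336, -4.898, -5.343)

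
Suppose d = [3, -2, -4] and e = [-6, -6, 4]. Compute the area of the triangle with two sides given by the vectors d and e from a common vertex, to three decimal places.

22.738

i: (-2)·4 - (-4)·(-6) = -8 - 24 = -32
j: (-4)·(-6) - 3·4 = 24 - 12 = 12
k: 3·(-6) - (-2)·(-6) = -18 - 12 = -30
d × e = (-32, 12, -30)
|d × e| = √((-32)² + 12² + (-30)²) = √2068 ≈ 45.4753
area = ½ · 45.4753 ≈ 22.738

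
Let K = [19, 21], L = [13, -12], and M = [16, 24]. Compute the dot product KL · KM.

-81

KL = L − K = (-6, -33)
KM = M − K = (-3, 3)
KL · KM = (-6)·(-3) + (-33)·3 = 18 - 99 = -81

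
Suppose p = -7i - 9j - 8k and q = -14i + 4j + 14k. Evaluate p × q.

i: (-9)·14 - (-8)·4 = -126 - (-32) = -94
j: (-8)·(-14) - (-7)·14 = 112 - (-98) = 210
k: (-7)·4 - (-9)·(-14) = -28 - 126 = -154
p × q = (-94, 210, -154)

(-94, 210, -154)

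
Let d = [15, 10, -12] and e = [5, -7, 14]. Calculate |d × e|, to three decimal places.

i: 10·14 - (-12)·(-7) = 140 - 84 = 56
j: (-12)·5 - 15·14 = -60 - 210 = -270
k: 15·(-7) - 10·5 = -105 - 50 = -155
d × e = (56, -270, -155)
|d × e| = √(56² + (-270)² + (-155)²) = √100061 ≈ 316.3242

316.324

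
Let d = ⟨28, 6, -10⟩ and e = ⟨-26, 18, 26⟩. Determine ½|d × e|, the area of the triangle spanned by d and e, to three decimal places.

i: 6·26 - (-10)·18 = 156 - (-180) = 336
j: (-10)·(-26) - 28·26 = 260 - 728 = -468
k: 28·18 - 6·(-26) = 504 - (-156) = 660
d × e = (336, -468, 660)
|d × e| = √(336² + (-468)² + 660²) = √767520 ≈ 876.0822
area = ½ · 876.0822 ≈ 438.041

438.041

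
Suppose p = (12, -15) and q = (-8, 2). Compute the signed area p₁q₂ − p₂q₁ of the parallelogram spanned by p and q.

12·2 - (-15)·(-8) = 24 - 120 = -96

-96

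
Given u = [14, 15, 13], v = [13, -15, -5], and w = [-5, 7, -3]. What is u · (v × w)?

v × w:
i: (-15)·(-3) - (-5)·7 = 45 - (-35) = 80
j: (-5)·(-5) - 13·(-3) = 25 - (-39) = 64
k: 13·7 - (-15)·(-5) = 91 - 75 = 16
v × w = (80, 64, 16)
u · (v × w) = 14·80 + 15·64 + 13·16 = 1120 + 960 + 208 = 2288

2288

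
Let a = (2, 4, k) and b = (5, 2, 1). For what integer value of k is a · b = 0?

-18

a · b = 2·5 + 4·2 + k·1 = 18 + 1k
Set equal to 0: 1k = -18, so k = -18.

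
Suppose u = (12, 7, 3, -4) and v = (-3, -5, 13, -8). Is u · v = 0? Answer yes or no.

u · v = 12·(-3) + 7·(-5) + 3·13 + (-4)·(-8) = -36 - 35 + 39 + 32 = 0
Zero, so the vectors are orthogonal.

yes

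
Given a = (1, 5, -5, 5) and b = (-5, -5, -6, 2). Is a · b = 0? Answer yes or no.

a · b = 1·(-5) + 5·(-5) + (-5)·(-6) + 5·2 = -5 - 25 + 30 + 10 = 10
Nonzero, so the vectors are not orthogonal.

no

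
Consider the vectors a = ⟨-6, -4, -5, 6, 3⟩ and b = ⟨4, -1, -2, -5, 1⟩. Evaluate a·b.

a · b = (-6)·4 + (-4)·(-1) + (-5)·(-2) + 6·(-5) + 3·1 = -24 + 4 + 10 - 30 + 3 = -37

-37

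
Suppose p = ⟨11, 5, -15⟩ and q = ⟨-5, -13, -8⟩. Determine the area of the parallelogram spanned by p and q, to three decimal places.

309.383

i: 5·(-8) - (-15)·(-13) = -40 - 195 = -235
j: (-15)·(-5) - 11·(-8) = 75 - (-88) = 163
k: 11·(-13) - 5·(-5) = -143 - (-25) = -118
p × q = (-235, 163, -118)
|p × q| = √((-235)² + 163² + (-118)²) = √95718 ≈ 309.3833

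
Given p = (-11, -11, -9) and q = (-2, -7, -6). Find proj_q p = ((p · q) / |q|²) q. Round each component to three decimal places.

p · q = (-11)·(-2) + (-11)·(-7) + (-9)·(-6) = 22 + 77 + 54 = 153
|q|² = 4 + 49 + 36 = 89
proj_q p = (153/89) · (-2, -7, -6) ≈ (-3.438, -12.034, -10.315)

(-3.438, -12.034, -10.315)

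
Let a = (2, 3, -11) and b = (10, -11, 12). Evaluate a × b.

i: 3·12 - (-11)·(-11) = 36 - 121 = -85
j: (-11)·10 - 2·12 = -110 - 24 = -134
k: 2·(-11) - 3·10 = -22 - 30 = -52
a × b = (-85, -134, -52)

(-85, -134, -52)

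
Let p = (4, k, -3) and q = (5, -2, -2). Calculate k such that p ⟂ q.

13

p · q = 4·5 + k·(-2) + (-3)·(-2) = 26 - 2k
Set equal to 0: -2k = -26, so k = 13.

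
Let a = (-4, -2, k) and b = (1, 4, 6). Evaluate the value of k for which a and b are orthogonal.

a · b = (-4)·1 + (-2)·4 + k·6 = -12 + 6k
Set equal to 0: 6k = 12, so k = 2.

2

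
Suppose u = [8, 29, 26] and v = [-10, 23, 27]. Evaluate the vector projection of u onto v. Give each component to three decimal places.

(-9.492, 21.831, 25.628)

u · v = 8·(-10) + 29·23 + 26·27 = -80 + 667 + 702 = 1289
|v|² = 100 + 529 + 729 = 1358
proj_v u = (1289/1358) · (-10, 23, 27) ≈ (-9.492, 21.831, 25.628)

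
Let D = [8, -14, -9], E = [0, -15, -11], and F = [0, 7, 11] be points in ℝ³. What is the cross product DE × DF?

DE = (-8, -1, -2)
DF = (-8, 21, 20)
i: (-1)·20 - (-2)·21 = -20 - (-42) = 22
j: (-2)·(-8) - (-8)·20 = 16 - (-160) = 176
k: (-8)·21 - (-1)·(-8) = -168 - 8 = -176
DE × DF = (22, 176, -176)

(22, 176, -176)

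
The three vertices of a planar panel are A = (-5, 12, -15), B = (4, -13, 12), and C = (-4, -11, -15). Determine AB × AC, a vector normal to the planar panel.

AB = (9, -25, 27)
AC = (1, -23, 0)
i: (-25)·0 - 27·(-23) = 0 - (-621) = 621
j: 27·1 - 9·0 = 27 - 0 = 27
k: 9·(-23) - (-25)·1 = -207 - (-25) = -182
AB × AC = (621, 27, -182)

(621, 27, -182)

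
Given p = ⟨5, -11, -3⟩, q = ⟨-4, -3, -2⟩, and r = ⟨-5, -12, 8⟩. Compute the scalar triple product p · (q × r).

-801

q × r:
i: (-3)·8 - (-2)·(-12) = -24 - 24 = -48
j: (-2)·(-5) - (-4)·8 = 10 - (-32) = 42
k: (-4)·(-12) - (-3)·(-5) = 48 - 15 = 33
q × r = (-48, 42, 33)
p · (q × r) = 5·(-48) + (-11)·42 + (-3)·33 = -240 - 462 - 99 = -801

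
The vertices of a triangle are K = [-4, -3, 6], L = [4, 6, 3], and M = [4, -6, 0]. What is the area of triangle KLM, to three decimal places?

KL = (8, 9, -3),  KM = (8, -3, -6)
i: 9·(-6) - (-3)·(-3) = -54 - 9 = -63
j: (-3)·8 - 8·(-6) = -24 - (-48) = 24
k: 8·(-3) - 9·8 = -24 - 72 = -96
KL × KM = (-63, 24, -96)
|KL × KM| = √13761 ≈ 117.3073
area = ½ · 117.3073 ≈ 58.654

58.654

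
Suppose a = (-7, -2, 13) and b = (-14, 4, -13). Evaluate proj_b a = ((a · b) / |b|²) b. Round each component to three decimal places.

(2.903, -0.829, 2.696)

a · b = (-7)·(-14) + (-2)·4 + 13·(-13) = 98 - 8 - 169 = -79
|b|² = 196 + 16 + 169 = 381
proj_b a = (-79/381) · (-14, 4, -13) ≈ (2.903, -0.829, 2.696)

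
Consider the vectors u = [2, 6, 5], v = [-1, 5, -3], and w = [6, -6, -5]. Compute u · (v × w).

v × w:
i: 5·(-5) - (-3)·(-6) = -25 - 18 = -43
j: (-3)·6 - (-1)·(-5) = -18 - 5 = -23
k: (-1)·(-6) - 5·6 = 6 - 30 = -24
v × w = (-43, -23, -24)
u · (v × w) = 2·(-43) + 6·(-23) + 5·(-24) = -86 - 138 - 120 = -344

-344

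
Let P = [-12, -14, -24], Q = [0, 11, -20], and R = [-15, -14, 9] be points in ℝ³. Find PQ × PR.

PQ = (12, 25, 4)
PR = (-3, 0, 33)
i: 25·33 - 4·0 = 825 - 0 = 825
j: 4·(-3) - 12·33 = -12 - 396 = -408
k: 12·0 - 25·(-3) = 0 - (-75) = 75
PQ × PR = (825, -408, 75)

(825, -408, 75)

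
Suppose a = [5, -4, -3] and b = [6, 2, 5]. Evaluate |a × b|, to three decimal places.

i: (-4)·5 - (-3)·2 = -20 - (-6) = -14
j: (-3)·6 - 5·5 = -18 - 25 = -43
k: 5·2 - (-4)·6 = 10 - (-24) = 34
a × b = (-14, -43, 34)
|a × b| = √((-14)² + (-43)² + 34²) = √3201 ≈ 56.5774

56.577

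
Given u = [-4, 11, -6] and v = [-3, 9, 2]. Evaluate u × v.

i: 11·2 - (-6)·9 = 22 - (-54) = 76
j: (-6)·(-3) - (-4)·2 = 18 - (-8) = 26
k: (-4)·9 - 11·(-3) = -36 - (-33) = -3
u × v = (76, 26, -3)

(76, 26, -3)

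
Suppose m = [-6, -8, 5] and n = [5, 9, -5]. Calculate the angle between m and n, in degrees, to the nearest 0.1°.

173.0

m · n = (-6)·5 + (-8)·9 + 5·(-5) = -30 - 72 - 25 = -127
|m|² = 36 + 64 + 25 = 125,  |m| = √125 ≈ 11.180340
|n|² = 25 + 81 + 25 = 131,  |n| = √131 ≈ 11.445523
cos θ = -127 / (11.180340 · 11.445523) ≈ -0.99246
θ = arccos(-0.99246) ≈ 173.0°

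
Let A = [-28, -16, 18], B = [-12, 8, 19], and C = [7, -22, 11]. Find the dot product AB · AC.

AB = B − A = (16, 24, 1)
AC = C − A = (35, -6, -7)
AB · AC = 16·35 + 24·(-6) + 1·(-7) = 560 - 144 - 7 = 409

409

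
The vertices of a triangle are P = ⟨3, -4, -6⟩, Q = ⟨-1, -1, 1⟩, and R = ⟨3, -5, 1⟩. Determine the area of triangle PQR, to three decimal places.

PQ = (-4, 3, 7),  PR = (0, -1, 7)
i: 3·7 - 7·(-1) = 21 - (-7) = 28
j: 7·0 - (-4)·7 = 0 - (-28) = 28
k: (-4)·(-1) - 3·0 = 4 - 0 = 4
PQ × PR = (28, 28, 4)
|PQ × PR| = √1584 ≈ 39.7995
area = ½ · 39.7995 ≈ 19.900

19.900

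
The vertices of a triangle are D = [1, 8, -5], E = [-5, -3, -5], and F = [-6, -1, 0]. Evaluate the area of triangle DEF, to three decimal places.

33.369

DE = (-6, -11, 0),  DF = (-7, -9, 5)
i: (-11)·5 - 0·(-9) = -55 - 0 = -55
j: 0·(-7) - (-6)·5 = 0 - (-30) = 30
k: (-6)·(-9) - (-11)·(-7) = 54 - 77 = -23
DE × DF = (-55, 30, -23)
|DE × DF| = √4454 ≈ 66.7383
area = ½ · 66.7383 ≈ 33.369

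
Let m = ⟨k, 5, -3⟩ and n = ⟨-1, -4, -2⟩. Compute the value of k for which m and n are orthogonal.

m · n = k·(-1) + 5·(-4) + (-3)·(-2) = -14 - 1k
Set equal to 0: -1k = 14, so k = -14.

-14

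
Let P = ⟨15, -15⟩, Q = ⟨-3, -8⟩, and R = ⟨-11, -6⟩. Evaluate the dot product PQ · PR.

PQ = Q − P = (-18, 7)
PR = R − P = (-26, 9)
PQ · PR = (-18)·(-26) + 7·9 = 468 + 63 = 531

531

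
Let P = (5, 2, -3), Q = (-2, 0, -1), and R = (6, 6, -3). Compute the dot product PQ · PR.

-15

PQ = Q − P = (-7, -2, 2)
PR = R − P = (1, 4, 0)
PQ · PR = (-7)·1 + (-2)·4 + 2·0 = -7 - 8 + 0 = -15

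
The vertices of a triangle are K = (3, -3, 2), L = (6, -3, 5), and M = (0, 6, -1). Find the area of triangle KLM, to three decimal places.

19.092

KL = (3, 0, 3),  KM = (-3, 9, -3)
i: 0·(-3) - 3·9 = 0 - 27 = -27
j: 3·(-3) - 3·(-3) = -9 - (-9) = 0
k: 3·9 - 0·(-3) = 27 - 0 = 27
KL × KM = (-27, 0, 27)
|KL × KM| = √1458 ≈ 38.1838
area = ½ · 38.1838 ≈ 19.092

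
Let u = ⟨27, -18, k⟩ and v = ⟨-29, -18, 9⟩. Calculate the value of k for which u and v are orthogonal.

51

u · v = 27·(-29) + (-18)·(-18) + k·9 = -459 + 9k
Set equal to 0: 9k = 459, so k = 51.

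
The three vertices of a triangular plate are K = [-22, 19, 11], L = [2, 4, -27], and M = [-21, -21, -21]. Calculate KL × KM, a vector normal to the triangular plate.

(-1040, 730, -945)

KL = (24, -15, -38)
KM = (1, -40, -32)
i: (-15)·(-32) - (-38)·(-40) = 480 - 1520 = -1040
j: (-38)·1 - 24·(-32) = -38 - (-768) = 730
k: 24·(-40) - (-15)·1 = -960 - (-15) = -945
KL × KM = (-1040, 730, -945)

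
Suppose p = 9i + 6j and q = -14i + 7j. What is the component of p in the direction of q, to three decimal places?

p · q = 9·(-14) + 6·7 = -126 + 42 = -84
|q| = √(196 + 49) = √245 ≈ 15.6525
comp_q p = -84 / √245 ≈ -5.367

-5.367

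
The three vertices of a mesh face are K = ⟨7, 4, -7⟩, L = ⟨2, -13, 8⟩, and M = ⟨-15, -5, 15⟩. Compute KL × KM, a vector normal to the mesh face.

(-239, -220, -329)

KL = (-5, -17, 15)
KM = (-22, -9, 22)
i: (-17)·22 - 15·(-9) = -374 - (-135) = -239
j: 15·(-22) - (-5)·22 = -330 - (-110) = -220
k: (-5)·(-9) - (-17)·(-22) = 45 - 374 = -329
KL × KM = (-239, -220, -329)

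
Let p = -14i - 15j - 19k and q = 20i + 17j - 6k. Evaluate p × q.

i: (-15)·(-6) - (-19)·17 = 90 - (-323) = 413
j: (-19)·20 - (-14)·(-6) = -380 - 84 = -464
k: (-14)·17 - (-15)·20 = -238 - (-300) = 62
p × q = (413, -464, 62)

(413, -464, 62)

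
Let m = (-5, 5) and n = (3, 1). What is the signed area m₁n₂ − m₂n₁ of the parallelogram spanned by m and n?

(-5)·1 - 5·3 = -5 - 15 = -20

-20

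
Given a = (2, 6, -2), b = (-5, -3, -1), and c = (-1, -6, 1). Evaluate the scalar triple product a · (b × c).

b × c:
i: (-3)·1 - (-1)·(-6) = -3 - 6 = -9
j: (-1)·(-1) - (-5)·1 = 1 - (-5) = 6
k: (-5)·(-6) - (-3)·(-1) = 30 - 3 = 27
b × c = (-9, 6, 27)
a · (b × c) = 2·(-9) + 6·6 + (-2)·27 = -18 + 36 - 54 = -36

-36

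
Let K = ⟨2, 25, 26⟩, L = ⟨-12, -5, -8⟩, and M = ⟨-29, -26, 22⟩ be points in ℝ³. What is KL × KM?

KL = (-14, -30, -34)
KM = (-31, -51, -4)
i: (-30)·(-4) - (-34)·(-51) = 120 - 1734 = -1614
j: (-34)·(-31) - (-14)·(-4) = 1054 - 56 = 998
k: (-14)·(-51) - (-30)·(-31) = 714 - 930 = -216
KL × KM = (-1614, 998, -216)

(-1614, 998, -216)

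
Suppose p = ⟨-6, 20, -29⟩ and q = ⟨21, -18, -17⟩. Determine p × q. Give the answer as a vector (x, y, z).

(-862, -711, -312)

i: 20·(-17) - (-29)·(-18) = -340 - 522 = -862
j: (-29)·21 - (-6)·(-17) = -609 - 102 = -711
k: (-6)·(-18) - 20·21 = 108 - 420 = -312
p × q = (-862, -711, -312)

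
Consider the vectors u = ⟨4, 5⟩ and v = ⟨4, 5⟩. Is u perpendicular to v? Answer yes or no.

u · v = 4·4 + 5·5 = 16 + 25 = 41
Nonzero, so the vectors are not orthogonal.

no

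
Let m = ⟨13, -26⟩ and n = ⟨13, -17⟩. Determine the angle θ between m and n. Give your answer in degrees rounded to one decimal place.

m · n = 13·13 + (-26)·(-17) = 169 + 442 = 611
|m|² = 169 + 676 = 845,  |m| = √845 ≈ 29.068884
|n|² = 169 + 289 = 458,  |n| = √458 ≈ 21.400935
cos θ = 611 / (29.068884 · 21.400935) ≈ 0.98216
θ = arccos(0.98216) ≈ 10.8°

10.8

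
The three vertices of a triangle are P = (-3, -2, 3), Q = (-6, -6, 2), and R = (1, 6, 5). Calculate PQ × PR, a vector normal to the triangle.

(0, 2, -8)

PQ = (-3, -4, -1)
PR = (4, 8, 2)
i: (-4)·2 - (-1)·8 = -8 - (-8) = 0
j: (-1)·4 - (-3)·2 = -4 - (-6) = 2
k: (-3)·8 - (-4)·4 = -24 - (-16) = -8
PQ × PR = (0, 2, -8)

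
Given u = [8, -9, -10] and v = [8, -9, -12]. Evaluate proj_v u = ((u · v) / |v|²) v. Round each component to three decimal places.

(7.336, -8.253, -11.003)

u · v = 8·8 + (-9)·(-9) + (-10)·(-12) = 64 + 81 + 120 = 265
|v|² = 64 + 81 + 144 = 289
proj_v u = (265/289) · (8, -9, -12) ≈ (7.336, -8.253, -11.003)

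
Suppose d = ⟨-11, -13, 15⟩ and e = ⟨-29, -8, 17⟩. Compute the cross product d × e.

(-101, -248, -289)

i: (-13)·17 - 15·(-8) = -221 - (-120) = -101
j: 15·(-29) - (-11)·17 = -435 - (-187) = -248
k: (-11)·(-8) - (-13)·(-29) = 88 - 377 = -289
d × e = (-101, -248, -289)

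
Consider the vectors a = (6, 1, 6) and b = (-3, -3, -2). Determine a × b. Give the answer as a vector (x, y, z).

(16, -6, -15)

i: 1·(-2) - 6·(-3) = -2 - (-18) = 16
j: 6·(-3) - 6·(-2) = -18 - (-12) = -6
k: 6·(-3) - 1·(-3) = -18 - (-3) = -15
a × b = (16, -6, -15)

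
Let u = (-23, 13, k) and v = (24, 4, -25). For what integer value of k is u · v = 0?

-20

u · v = (-23)·24 + 13·4 + k·(-25) = -500 - 25k
Set equal to 0: -25k = 500, so k = -20.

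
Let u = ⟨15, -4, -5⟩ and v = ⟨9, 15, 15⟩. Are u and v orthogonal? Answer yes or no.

u · v = 15·9 + (-4)·15 + (-5)·15 = 135 - 60 - 75 = 0
Zero, so the vectors are orthogonal.

yes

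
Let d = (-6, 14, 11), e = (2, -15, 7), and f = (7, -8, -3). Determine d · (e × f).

e × f:
i: (-15)·(-3) - 7·(-8) = 45 - (-56) = 101
j: 7·7 - 2·(-3) = 49 - (-6) = 55
k: 2·(-8) - (-15)·7 = -16 - (-105) = 89
e × f = (101, 55, 89)
d · (e × f) = (-6)·101 + 14·55 + 11·89 = -606 + 770 + 979 = 1143

1143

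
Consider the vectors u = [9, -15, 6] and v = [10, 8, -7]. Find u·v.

-72

u · v = 9·10 + (-15)·8 + 6·(-7) = 90 - 120 - 42 = -72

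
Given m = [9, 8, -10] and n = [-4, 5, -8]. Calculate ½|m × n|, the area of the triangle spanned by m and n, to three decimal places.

i: 8·(-8) - (-10)·5 = -64 - (-50) = -14
j: (-10)·(-4) - 9·(-8) = 40 - (-72) = 112
k: 9·5 - 8·(-4) = 45 - (-32) = 77
m × n = (-14, 112, 77)
|m × n| = √((-14)² + 112² + 77²) = √18669 ≈ 136.6345
area = ½ · 136.6345 ≈ 68.317

68.317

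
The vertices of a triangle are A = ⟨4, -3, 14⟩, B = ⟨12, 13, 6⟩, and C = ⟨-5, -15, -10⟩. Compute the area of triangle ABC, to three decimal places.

AB = (8, 16, -8),  AC = (-9, -12, -24)
i: 16·(-24) - (-8)·(-12) = -384 - 96 = -480
j: (-8)·(-9) - 8·(-24) = 72 - (-192) = 264
k: 8·(-12) - 16·(-9) = -96 - (-144) = 48
AB × AC = (-480, 264, 48)
|AB × AC| = √302400 ≈ 549.9091
area = ½ · 549.9091 ≈ 274.955

274.955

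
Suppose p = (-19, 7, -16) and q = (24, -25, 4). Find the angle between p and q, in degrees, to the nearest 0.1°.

140.5

p · q = (-19)·24 + 7·(-25) + (-16)·4 = -456 - 175 - 64 = -695
|p|² = 361 + 49 + 256 = 666,  |p| = √666 ≈ 25.806976
|q|² = 576 + 625 + 16 = 1217,  |q| = √1217 ≈ 34.885527
cos θ = -695 / (25.806976 · 34.885527) ≈ -0.77197
θ = arccos(-0.77197) ≈ 140.5°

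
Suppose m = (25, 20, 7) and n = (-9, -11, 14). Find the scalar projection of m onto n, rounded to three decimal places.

-17.394

m · n = 25·(-9) + 20·(-11) + 7·14 = -225 - 220 + 98 = -347
|n| = √(81 + 121 + 196) = √398 ≈ 19.9499
comp_n m = -347 / √398 ≈ -17.394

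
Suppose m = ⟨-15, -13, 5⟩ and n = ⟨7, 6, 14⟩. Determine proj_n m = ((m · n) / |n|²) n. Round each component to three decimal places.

m · n = (-15)·7 + (-13)·6 + 5·14 = -105 - 78 + 70 = -113
|n|² = 49 + 36 + 196 = 281
proj_n m = (-113/281) · (7, 6, 14) ≈ (-2.815, -2.413, -5.630)

(-2.815, -2.413, -5.630)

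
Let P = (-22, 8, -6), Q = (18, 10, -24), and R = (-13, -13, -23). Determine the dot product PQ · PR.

624

PQ = Q − P = (40, 2, -18)
PR = R − P = (9, -21, -17)
PQ · PR = 40·9 + 2·(-21) + (-18)·(-17) = 360 - 42 + 306 = 624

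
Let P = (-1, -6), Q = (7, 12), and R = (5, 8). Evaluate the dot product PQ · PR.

PQ = Q − P = (8, 18)
PR = R − P = (6, 14)
PQ · PR = 8·6 + 18·14 = 48 + 252 = 300

300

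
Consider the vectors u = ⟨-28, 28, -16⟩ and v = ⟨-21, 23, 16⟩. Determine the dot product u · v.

976

u · v = (-28)·(-21) + 28·23 + (-16)·16 = 588 + 644 - 256 = 976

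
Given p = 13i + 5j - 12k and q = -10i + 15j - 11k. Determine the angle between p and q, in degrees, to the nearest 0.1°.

p · q = 13·(-10) + 5·15 + (-12)·(-11) = -130 + 75 + 132 = 77
|p|² = 169 + 25 + 144 = 338,  |p| = √338 ≈ 18.384776
|q|² = 100 + 225 + 121 = 446,  |q| = √446 ≈ 21.118712
cos θ = 77 / (18.384776 · 21.118712) ≈ 0.19832
θ = arccos(0.19832) ≈ 78.6°

78.6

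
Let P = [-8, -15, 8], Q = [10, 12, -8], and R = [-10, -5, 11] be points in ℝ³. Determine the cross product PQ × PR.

PQ = (18, 27, -16)
PR = (-2, 10, 3)
i: 27·3 - (-16)·10 = 81 - (-160) = 241
j: (-16)·(-2) - 18·3 = 32 - 54 = -22
k: 18·10 - 27·(-2) = 180 - (-54) = 234
PQ × PR = (241, -22, 234)

(241, -22, 234)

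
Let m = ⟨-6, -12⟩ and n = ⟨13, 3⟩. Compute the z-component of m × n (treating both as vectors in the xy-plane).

138

(-6)·3 - (-12)·13 = -18 - (-156) = 138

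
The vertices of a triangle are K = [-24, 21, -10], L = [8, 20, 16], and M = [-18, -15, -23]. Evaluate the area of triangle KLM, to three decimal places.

KL = (32, -1, 26),  KM = (6, -36, -13)
i: (-1)·(-13) - 26·(-36) = 13 - (-936) = 949
j: 26·6 - 32·(-13) = 156 - (-416) = 572
k: 32·(-36) - (-1)·6 = -1152 - (-6) = -1146
KL × KM = (949, 572, -1146)
|KL × KM| = √2541101 ≈ 1594.0831
area = ½ · 1594.0831 ≈ 797.042

797.042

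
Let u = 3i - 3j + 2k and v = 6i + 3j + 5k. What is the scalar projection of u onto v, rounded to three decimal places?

u · v = 3·6 + (-3)·3 + 2·5 = 18 - 9 + 10 = 19
|v| = √(36 + 9 + 25) = √70 ≈ 8.3666
comp_v u = 19 / √70 ≈ 2.271

2.271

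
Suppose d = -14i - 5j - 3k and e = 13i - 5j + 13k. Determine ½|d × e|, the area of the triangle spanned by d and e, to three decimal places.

i: (-5)·13 - (-3)·(-5) = -65 - 15 = -80
j: (-3)·13 - (-14)·13 = -39 - (-182) = 143
k: (-14)·(-5) - (-5)·13 = 70 - (-65) = 135
d × e = (-80, 143, 135)
|d × e| = √((-80)² + 143² + 135²) = √45074 ≈ 212.3064
area = ½ · 212.3064 ≈ 106.153

106.153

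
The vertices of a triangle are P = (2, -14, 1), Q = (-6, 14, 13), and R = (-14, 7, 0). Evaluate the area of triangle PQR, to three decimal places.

PQ = (-8, 28, 12),  PR = (-16, 21, -1)
i: 28·(-1) - 12·21 = -28 - 252 = -280
j: 12·(-16) - (-8)·(-1) = -192 - 8 = -200
k: (-8)·21 - 28·(-16) = -168 - (-448) = 280
PQ × PR = (-280, -200, 280)
|PQ × PR| = √196800 ≈ 443.6215
area = ½ · 443.6215 ≈ 221.811

221.811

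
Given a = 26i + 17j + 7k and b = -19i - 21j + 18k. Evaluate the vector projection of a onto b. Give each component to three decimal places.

(12.234, 13.521, -11.590)

a · b = 26·(-19) + 17·(-21) + 7·18 = -494 - 357 + 126 = -725
|b|² = 361 + 441 + 324 = 1126
proj_b a = (-725/1126) · (-19, -21, 18) ≈ (12.234, 13.521, -11.590)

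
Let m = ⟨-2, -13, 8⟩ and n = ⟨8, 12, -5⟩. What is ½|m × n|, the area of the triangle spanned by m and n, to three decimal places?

i: (-13)·(-5) - 8·12 = 65 - 96 = -31
j: 8·8 - (-2)·(-5) = 64 - 10 = 54
k: (-2)·12 - (-13)·8 = -24 - (-104) = 80
m × n = (-31, 54, 80)
|m × n| = √((-31)² + 54² + 80²) = √10277 ≈ 101.3755
area = ½ · 101.3755 ≈ 50.688

50.688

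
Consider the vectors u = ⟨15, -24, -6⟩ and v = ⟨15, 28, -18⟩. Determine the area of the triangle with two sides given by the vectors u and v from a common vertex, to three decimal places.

500.200

i: (-24)·(-18) - (-6)·28 = 432 - (-168) = 600
j: (-6)·15 - 15·(-18) = -90 - (-270) = 180
k: 15·28 - (-24)·15 = 420 - (-360) = 780
u × v = (600, 180, 780)
|u × v| = √(600² + 180² + 780²) = √1000800 ≈ 1000.3999
area = ½ · 1000.3999 ≈ 500.200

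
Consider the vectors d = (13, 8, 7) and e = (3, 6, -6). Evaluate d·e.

45

d · e = 13·3 + 8·6 + 7·(-6) = 39 + 48 - 42 = 45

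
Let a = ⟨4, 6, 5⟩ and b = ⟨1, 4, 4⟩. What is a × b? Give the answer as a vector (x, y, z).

(4, -11, 10)

i: 6·4 - 5·4 = 24 - 20 = 4
j: 5·1 - 4·4 = 5 - 16 = -11
k: 4·4 - 6·1 = 16 - 6 = 10
a × b = (4, -11, 10)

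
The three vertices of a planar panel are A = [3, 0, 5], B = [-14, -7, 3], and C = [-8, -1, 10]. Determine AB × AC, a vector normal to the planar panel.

AB = (-17, -7, -2)
AC = (-11, -1, 5)
i: (-7)·5 - (-2)·(-1) = -35 - 2 = -37
j: (-2)·(-11) - (-17)·5 = 22 - (-85) = 107
k: (-17)·(-1) - (-7)·(-11) = 17 - 77 = -60
AB × AC = (-37, 107, -60)

(-37, 107, -60)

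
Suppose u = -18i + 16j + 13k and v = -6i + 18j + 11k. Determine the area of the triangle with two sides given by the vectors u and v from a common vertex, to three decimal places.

132.049

i: 16·11 - 13·18 = 176 - 234 = -58
j: 13·(-6) - (-18)·11 = -78 - (-198) = 120
k: (-18)·18 - 16·(-6) = -324 - (-96) = -228
u × v = (-58, 120, -228)
|u × v| = √((-58)² + 120² + (-228)²) = √69748 ≈ 264.0985
area = ½ · 264.0985 ≈ 132.049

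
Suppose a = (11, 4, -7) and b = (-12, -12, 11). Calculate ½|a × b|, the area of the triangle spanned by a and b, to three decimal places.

i: 4·11 - (-7)·(-12) = 44 - 84 = -40
j: (-7)·(-12) - 11·11 = 84 - 121 = -37
k: 11·(-12) - 4·(-12) = -132 - (-48) = -84
a × b = (-40, -37, -84)
|a × b| = √((-40)² + (-37)² + (-84)²) = √10025 ≈ 100.1249
area = ½ · 100.1249 ≈ 50.062

50.062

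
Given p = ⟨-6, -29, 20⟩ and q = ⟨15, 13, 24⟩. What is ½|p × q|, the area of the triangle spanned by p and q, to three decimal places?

556.444

i: (-29)·24 - 20·13 = -696 - 260 = -956
j: 20·15 - (-6)·24 = 300 - (-144) = 444
k: (-6)·13 - (-29)·15 = -78 - (-435) = 357
p × q = (-956, 444, 357)
|p × q| = √((-956)² + 444² + 357²) = √1238521 ≈ 1112.8886
area = ½ · 1112.8886 ≈ 556.444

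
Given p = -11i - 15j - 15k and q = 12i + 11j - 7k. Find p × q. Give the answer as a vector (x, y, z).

i: (-15)·(-7) - (-15)·11 = 105 - (-165) = 270
j: (-15)·12 - (-11)·(-7) = -180 - 77 = -257
k: (-11)·11 - (-15)·12 = -121 - (-180) = 59
p × q = (270, -257, 59)

(270, -257, 59)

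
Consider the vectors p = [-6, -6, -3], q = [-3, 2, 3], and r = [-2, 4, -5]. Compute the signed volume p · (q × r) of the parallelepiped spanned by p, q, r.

282

q × r:
i: 2·(-5) - 3·4 = -10 - 12 = -22
j: 3·(-2) - (-3)·(-5) = -6 - 15 = -21
k: (-3)·4 - 2·(-2) = -12 - (-4) = -8
q × r = (-22, -21, -8)
p · (q × r) = (-6)·(-22) + (-6)·(-21) + (-3)·(-8) = 132 + 126 + 24 = 282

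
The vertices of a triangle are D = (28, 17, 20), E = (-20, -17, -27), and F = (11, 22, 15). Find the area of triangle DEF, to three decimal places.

DE = (-48, -34, -47),  DF = (-17, 5, -5)
i: (-34)·(-5) - (-47)·5 = 170 - (-235) = 405
j: (-47)·(-17) - (-48)·(-5) = 799 - 240 = 559
k: (-48)·5 - (-34)·(-17) = -240 - 578 = -818
DE × DF = (405, 559, -818)
|DE × DF| = √1145630 ≈ 1070.3411
area = ½ · 1070.3411 ≈ 535.171

535.171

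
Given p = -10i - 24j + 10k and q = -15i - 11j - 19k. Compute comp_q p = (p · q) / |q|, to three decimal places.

8.424

p · q = (-10)·(-15) + (-24)·(-11) + 10·(-19) = 150 + 264 - 190 = 224
|q| = √(225 + 121 + 361) = √707 ≈ 26.5895
comp_q p = 224 / √707 ≈ 8.424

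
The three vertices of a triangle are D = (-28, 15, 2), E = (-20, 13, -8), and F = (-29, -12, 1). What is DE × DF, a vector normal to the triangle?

DE = (8, -2, -10)
DF = (-1, -27, -1)
i: (-2)·(-1) - (-10)·(-27) = 2 - 270 = -268
j: (-10)·(-1) - 8·(-1) = 10 - (-8) = 18
k: 8·(-27) - (-2)·(-1) = -216 - 2 = -218
DE × DF = (-268, 18, -218)

(-268, 18, -218)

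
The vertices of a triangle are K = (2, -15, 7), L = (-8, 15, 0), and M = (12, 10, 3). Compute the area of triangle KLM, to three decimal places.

KL = (-10, 30, -7),  KM = (10, 25, -4)
i: 30·(-4) - (-7)·25 = -120 - (-175) = 55
j: (-7)·10 - (-10)·(-4) = -70 - 40 = -110
k: (-10)·25 - 30·10 = -250 - 300 = -550
KL × KM = (55, -110, -550)
|KL × KM| = √317625 ≈ 563.5823
area = ½ · 563.5823 ≈ 281.791

281.791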